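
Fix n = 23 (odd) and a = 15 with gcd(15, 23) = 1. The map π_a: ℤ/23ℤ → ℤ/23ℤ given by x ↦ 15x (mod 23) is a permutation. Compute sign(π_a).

-1

Orbit of 4 under x↦15x: [4, 14, 3, 22, 8, 5, 6]… (length divides ord_23(15)).
2 cycles of lengths [22, 1].
sign(π) = (−1)^{n − #cycles} = (−1)^{23−2} = (−1)^21 = -1.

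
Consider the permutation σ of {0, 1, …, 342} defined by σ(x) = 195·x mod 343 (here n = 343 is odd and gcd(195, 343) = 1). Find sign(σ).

Start at x=244: 244 → 246 → 293 → 197 → 342 → 148 → 48 → … (one orbit).
Cycle lengths of π_195 on ℤ/343ℤ: [14, 14, 14, 14, 14, 14, 14, 14, 14, 14, 14, 14, 14, 14, 14, 14, 14, 14, 14, 14, 14, 2, 2, 2, 2, 2, 2, 2, 2, 2, 2, 2, 2, 2, 2, 2, 2, 2, 2, 2, 2, 2, 2, 2, 2, 1]; 46 cycles in total.
sign(π) = (−1)^{n − #cycles} = (−1)^{343−46} = (−1)^297 = -1.
Zolotarev: (195|343) = -1, matching the cycle-count sign.

-1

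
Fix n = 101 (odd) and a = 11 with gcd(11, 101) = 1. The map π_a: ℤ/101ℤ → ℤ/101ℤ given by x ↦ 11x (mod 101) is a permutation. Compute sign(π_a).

-1

Orbit of 10 under x↦11x: [10, 9, 99, 79, 61, 65, 8]… (length divides ord_101(11)).
Decompose π into cycles: lengths [100, 1] (2 cycles, including the fixed point 0).
2 cycles on 101: each ℓ→(−1)^(ℓ−1), product (−1)^99 = -1.
(11|101)_J = -1 (Zolotarev's lemma cross-check).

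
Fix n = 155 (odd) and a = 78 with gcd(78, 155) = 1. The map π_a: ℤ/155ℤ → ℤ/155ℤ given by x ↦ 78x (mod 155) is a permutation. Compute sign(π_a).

Orbit of 109 under x↦78x: [109, 132, 66, 33, 94, 47, 101]… (length divides ord_155(78)).
14 cycles of lengths [20, 20, 20, 20, 20, 20, 5, 5, 5, 5, 5, 5, 4, 1].
14 cycles on 155: each ℓ→(−1)^(ℓ−1), product (−1)^141 = -1.
(78|155)_J = -1 (Zolotarev's lemma cross-check).

-1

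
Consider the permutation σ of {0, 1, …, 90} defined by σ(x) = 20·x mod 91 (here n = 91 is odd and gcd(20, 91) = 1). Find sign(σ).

Orbit of 43 under x↦20x: [43, 41, 1, 20, 36, 83, 22]… (length divides ord_91(20)).
Cycle type of π: 12×7 + 2×3 + 1; total 11 cycles.
With 11 cycles on 91 points, sign = (−1)^{91−11} = +1.

+1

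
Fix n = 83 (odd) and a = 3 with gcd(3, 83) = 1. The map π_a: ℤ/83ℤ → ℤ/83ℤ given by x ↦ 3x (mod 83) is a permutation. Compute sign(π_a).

+1

Orbit of 11 under x↦3x: [11, 33, 16, 48, 61, 17, 51]… (length divides ord_83(3)).
3 cycles of lengths [41, 41, 1].
Σ(ℓ_i−1) = 83−3 = 80; sign = (−1)^80 = +1.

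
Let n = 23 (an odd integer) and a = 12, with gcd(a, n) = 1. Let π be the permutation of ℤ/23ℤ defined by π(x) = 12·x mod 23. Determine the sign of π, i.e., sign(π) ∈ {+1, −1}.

+1

Orbit of 1 under x↦12x: [1, 12, 6, 3, 13, 18, 9]… (length divides ord_23(12)).
Cycle lengths of π_12 on ℤ/23ℤ: [11, 11, 1]; 3 cycles in total.
Σ(ℓ_i−1) = 23−3 = 20; sign = (−1)^20 = +1.
Zolotarev: (12|23) = +1, matching the cycle-count sign.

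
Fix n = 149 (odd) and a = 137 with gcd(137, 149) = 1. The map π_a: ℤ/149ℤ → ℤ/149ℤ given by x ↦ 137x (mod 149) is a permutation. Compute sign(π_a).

Orbit of 131 under x↦137x: [131, 67, 90, 112, 146, 36, 15]… (length divides ord_149(137)).
Decompose π into cycles: lengths [148, 1] (2 cycles, including the fixed point 0).
sign(π) = (−1)^{n − #cycles} = (−1)^{149−2} = (−1)^147 = -1.
Via Zolotarev, sign(π_{137}) = (137|149) = -1.

-1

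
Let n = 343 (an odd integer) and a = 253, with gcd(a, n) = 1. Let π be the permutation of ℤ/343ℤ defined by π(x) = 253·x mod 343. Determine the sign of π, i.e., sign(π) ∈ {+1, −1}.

+1

Start at x=197: 197 → 106 → 64 → 71 → 127 → 232 → 43 → … (one orbit).
Cycle type of π: 49×6 + 7×6 + 1×7; total 19 cycles.
Σ(ℓ_i−1) = 343−19 = 324; sign = (−1)^324 = +1.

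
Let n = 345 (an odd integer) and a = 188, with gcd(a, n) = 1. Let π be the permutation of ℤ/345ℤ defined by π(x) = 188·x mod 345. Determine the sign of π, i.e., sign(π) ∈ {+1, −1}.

+1

Trace 173: π^k(173) = [173, 94, 77, 331, 128, 259, 47] for k=0..6.
15 cycles of lengths [44, 44, 44, 44, 44, 44, 22, 22, 11, 11, 4, 4, 4, 2, 1].
n − c = 345 − 15 = 330; sign = (−1)^330 = +1.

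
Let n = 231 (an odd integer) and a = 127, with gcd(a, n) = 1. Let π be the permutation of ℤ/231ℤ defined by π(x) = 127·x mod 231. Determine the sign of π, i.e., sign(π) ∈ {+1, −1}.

-1

Orbit of 1 under x↦127x: [1, 127, 190, 106, 64, 43, 148]… (length divides ord_231(127)).
π_127 has 42 disjoint cycles with lengths [10, 10, 10, 10, 10, 10, 10, 10, 10, 10, 10, 10, 10, 10, 10, 10, 10, 10, 10, 10, 10, 1, 1, 1, 1, 1, 1, 1, 1, 1, 1, 1, 1, 1, 1, 1, 1, 1, 1, 1, 1, 1] on {0,…,230}.
42 cycles on 231: each ℓ→(−1)^(ℓ−1), product (−1)^189 = -1.
Zolotarev: (127|231) = -1, matching the cycle-count sign.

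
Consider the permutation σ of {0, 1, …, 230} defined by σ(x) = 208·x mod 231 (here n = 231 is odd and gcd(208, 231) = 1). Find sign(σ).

+1

Start at x=76: 76 → 100 → 10 → 1 → 208 → 67 → 76 (one orbit).
51 cycles of lengths [6, 6, 6, 6, 6, 6, 6, 6, 6, 6, 6, 6, 6, 6, 6, 6, 6, 6, 6, 6, 6, 6, 6, 6, 6, 6, 6, 6, 6, 6, 6, 6, 6, 2, 2, 2, 2, 2, 2, 2, 2, 2, 2, 2, 2, 2, 2, 2, 1, 1, 1].
sign(π) = (−1)^{n − #cycles} = (−1)^{231−51} = (−1)^180 = +1.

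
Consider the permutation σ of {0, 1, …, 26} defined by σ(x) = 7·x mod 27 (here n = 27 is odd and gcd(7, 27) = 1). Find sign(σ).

Trace 16: π^k(16) = [16, 4, 1, 7, 22, 19, 25] for k=0..6.
π_7 has 7 disjoint cycles with lengths [9, 9, 3, 3, 1, 1, 1] on {0,…,26}.
sign(π) = (−1)^{n − #cycles} = (−1)^{27−7} = (−1)^20 = +1.

+1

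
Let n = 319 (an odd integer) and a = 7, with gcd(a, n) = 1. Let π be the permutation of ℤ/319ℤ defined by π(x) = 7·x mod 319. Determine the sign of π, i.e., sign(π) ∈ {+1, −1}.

Orbit of 199 under x↦7x: [199, 117, 181, 310, 256, 197, 103]… (length divides ord_319(7)).
10 cycles of lengths [70, 70, 70, 70, 10, 7, 7, 7, 7, 1].
n − c = 319 − 10 = 309; sign = (−1)^309 = -1.
Via Zolotarev, sign(π_{7}) = (7|319) = -1.

-1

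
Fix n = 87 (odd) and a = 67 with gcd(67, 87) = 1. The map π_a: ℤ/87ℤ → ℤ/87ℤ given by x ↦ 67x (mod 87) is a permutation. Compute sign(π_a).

+1

Trace 16: π^k(16) = [16, 28, 49, 64, 25, 22, 82] for k=0..6.
The orbit structure of x ↦ 67x mod 87: 9 orbits of sizes [14, 14, 14, 14, 14, 14, 1, 1, 1].
Σ(ℓ_i−1) = 87−9 = 78; sign = (−1)^78 = +1.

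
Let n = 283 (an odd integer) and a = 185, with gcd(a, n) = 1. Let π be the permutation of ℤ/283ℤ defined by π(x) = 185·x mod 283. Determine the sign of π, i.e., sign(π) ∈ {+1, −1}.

+1

Trace 163: π^k(163) = [163, 157, 179, 4, 174, 211, 264] for k=0..6.
Cycle lengths of π_185 on ℤ/283ℤ: [141, 141, 1]; 3 cycles in total.
3 cycles on 283: each ℓ→(−1)^(ℓ−1), product (−1)^280 = +1.
Via Zolotarev, sign(π_{185}) = (185|283) = +1.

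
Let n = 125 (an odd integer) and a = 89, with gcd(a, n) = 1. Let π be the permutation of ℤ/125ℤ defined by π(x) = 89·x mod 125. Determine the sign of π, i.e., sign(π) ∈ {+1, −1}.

+1

Start at x=16: 16 → 49 → 111 → 4 → 106 → 59 → 1 → … (one orbit).
The orbit structure of x ↦ 89x mod 125: 7 orbits of sizes [50, 50, 10, 10, 2, 2, 1].
Σ(ℓ_i−1) = 125−7 = 118; sign = (−1)^118 = +1.
Check: (89/125) = +1 by Zolotarev.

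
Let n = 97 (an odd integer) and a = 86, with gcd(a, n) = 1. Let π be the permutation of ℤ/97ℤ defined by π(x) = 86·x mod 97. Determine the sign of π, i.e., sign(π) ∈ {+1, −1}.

Start at x=91: 91 → 66 → 50 → 32 → 36 → 89 → 88 → … (one orbit).
π_86 has 3 disjoint cycles with lengths [48, 48, 1] on {0,…,96}.
3 cycles on 97: each ℓ→(−1)^(ℓ−1), product (−1)^94 = +1.
(86|97)_J = +1 (Zolotarev's lemma cross-check).

+1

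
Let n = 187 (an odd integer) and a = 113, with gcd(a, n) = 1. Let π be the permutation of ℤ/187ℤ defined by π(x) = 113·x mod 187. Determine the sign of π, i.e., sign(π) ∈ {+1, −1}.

Start at x=1: 1 → 113 → 53 → 5 → 4 → 78 → 25 → … (one orbit).
The orbit structure of x ↦ 113x mod 187: 6 orbits of sizes [80, 80, 16, 5, 5, 1].
With 6 cycles on 187 points, sign = (−1)^{187−6} = -1.

-1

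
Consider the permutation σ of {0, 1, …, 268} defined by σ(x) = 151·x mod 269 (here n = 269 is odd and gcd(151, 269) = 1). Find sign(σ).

+1

Start at x=52: 52 → 51 → 169 → 233 → 213 → 152 → 87 → … (one orbit).
The orbit structure of x ↦ 151x mod 269: 3 orbits of sizes [134, 134, 1].
3 cycles on 269: each ℓ→(−1)^(ℓ−1), product (−1)^266 = +1.
The Jacobi symbol (151|269) = +1 (Zolotarev) agrees.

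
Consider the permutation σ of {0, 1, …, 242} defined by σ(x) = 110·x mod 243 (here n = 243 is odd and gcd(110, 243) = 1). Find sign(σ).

Trace 107: π^k(107) = [107, 106, 239, 46, 200, 130, 206] for k=0..6.
The orbit structure of x ↦ 110x mod 243: 6 orbits of sizes [162, 54, 18, 6, 2, 1].
n − c = 243 − 6 = 237; sign = (−1)^237 = -1.
(110|243)_J = -1 (Zolotarev's lemma cross-check).

-1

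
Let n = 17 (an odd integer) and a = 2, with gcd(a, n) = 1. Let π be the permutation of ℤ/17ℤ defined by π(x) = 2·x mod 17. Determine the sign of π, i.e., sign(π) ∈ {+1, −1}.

+1

Orbit of 8 under x↦2x: [8, 16, 15, 13, 9, 1, 2]… (length divides ord_17(2)).
The orbit structure of x ↦ 2x mod 17: 3 orbits of sizes [8, 8, 1].
n − c = 17 − 3 = 14; sign = (−1)^14 = +1.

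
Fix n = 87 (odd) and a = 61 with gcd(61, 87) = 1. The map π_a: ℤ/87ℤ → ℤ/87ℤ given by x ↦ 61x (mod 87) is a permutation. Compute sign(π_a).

Trace 25: π^k(25) = [25, 46, 22, 37, 82, 43, 13] for k=0..6.
π_61 has 6 disjoint cycles with lengths [28, 28, 28, 1, 1, 1] on {0,…,86}.
sign(π) = (−1)^{n − #cycles} = (−1)^{87−6} = (−1)^81 = -1.
(61|87)_J = -1 (Zolotarev's lemma cross-check).

-1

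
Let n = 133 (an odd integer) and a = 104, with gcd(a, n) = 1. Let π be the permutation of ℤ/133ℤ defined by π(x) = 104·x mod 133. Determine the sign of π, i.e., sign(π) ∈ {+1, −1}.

-1

Orbit of 118 under x↦104x: [118, 36, 20, 85, 62, 64, 6]… (length divides ord_133(104)).
Decompose π into cycles: lengths [18, 18, 18, 18, 18, 18, 9, 9, 2, 2, 2, 1] (12 cycles, including the fixed point 0).
12 cycles on 133: each ℓ→(−1)^(ℓ−1), product (−1)^121 = -1.
Zolotarev: (104|133) = -1, matching the cycle-count sign.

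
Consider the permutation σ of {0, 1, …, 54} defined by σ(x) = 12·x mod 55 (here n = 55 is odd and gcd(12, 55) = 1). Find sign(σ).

-1

Orbit of 1 under x↦12x: [1, 12, 34, 23]… (length divides ord_55(12)).
Cycle type of π: 4×11 + 1×11; total 22 cycles.
55 − 22 = 33 transpositions; sign(π) = (−1)^33 = -1.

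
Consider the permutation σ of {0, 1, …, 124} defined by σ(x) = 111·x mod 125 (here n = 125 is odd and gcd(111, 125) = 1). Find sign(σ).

+1

Start at x=36: 36 → 121 → 56 → 91 → 101 → 86 → 46 → … (one orbit).
The orbit structure of x ↦ 111x mod 125: 13 orbits of sizes [25, 25, 25, 25, 5, 5, 5, 5, 1, 1, 1, 1, 1].
n − c = 125 − 13 = 112; sign = (−1)^112 = +1.
The Jacobi symbol (111|125) = +1 (Zolotarev) agrees.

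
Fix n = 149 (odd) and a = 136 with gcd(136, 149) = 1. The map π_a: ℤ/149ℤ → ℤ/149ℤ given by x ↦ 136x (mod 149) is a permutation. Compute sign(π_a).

-1

Orbit of 2 under x↦136x: [2, 123, 40, 76, 55, 30, 57]… (length divides ord_149(136)).
The orbit structure of x ↦ 136x mod 149: 2 orbits of sizes [148, 1].
Σ(ℓ_i−1) = 149−2 = 147; sign = (−1)^147 = -1.
Check: (136/149) = -1 by Zolotarev.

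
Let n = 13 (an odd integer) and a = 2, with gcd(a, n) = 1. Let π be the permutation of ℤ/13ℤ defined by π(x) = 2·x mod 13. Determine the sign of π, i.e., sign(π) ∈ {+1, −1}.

Orbit of 1 under x↦2x: [1, 2, 4, 8, 3, 6, 12]… (length divides ord_13(2)).
Cycle type of π: 12 + 1; total 2 cycles.
Σ(ℓ_i−1) = 13−2 = 11; sign = (−1)^11 = -1.

-1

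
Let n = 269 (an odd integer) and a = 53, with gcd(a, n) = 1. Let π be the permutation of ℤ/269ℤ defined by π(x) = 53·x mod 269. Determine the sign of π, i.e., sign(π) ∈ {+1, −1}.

+1

Trace 177: π^k(177) = [177, 235, 81, 258, 224, 36, 25] for k=0..6.
5 cycles of lengths [67, 67, 67, 67, 1].
n − c = 269 − 5 = 264; sign = (−1)^264 = +1.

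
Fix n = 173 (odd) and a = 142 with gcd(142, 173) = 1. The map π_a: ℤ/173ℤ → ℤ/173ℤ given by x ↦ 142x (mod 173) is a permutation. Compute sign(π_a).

+1

Trace 100: π^k(100) = [100, 14, 85, 133, 29, 139, 16] for k=0..6.
Cycle lengths of π_142 on ℤ/173ℤ: [43, 43, 43, 43, 1]; 5 cycles in total.
sign(π) = (−1)^{n − #cycles} = (−1)^{173−5} = (−1)^168 = +1.
The Jacobi symbol (142|173) = +1 (Zolotarev) agrees.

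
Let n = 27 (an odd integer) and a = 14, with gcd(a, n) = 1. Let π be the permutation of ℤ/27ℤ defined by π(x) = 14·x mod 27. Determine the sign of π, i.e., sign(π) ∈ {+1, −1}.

Start at x=4: 4 → 2 → 1 → 14 → 7 → 17 → 22 → … (one orbit).
Decompose π into cycles: lengths [18, 6, 2, 1] (4 cycles, including the fixed point 0).
With 4 cycles on 27 points, sign = (−1)^{27−4} = -1.
Via Zolotarev, sign(π_{14}) = (14|27) = -1.

-1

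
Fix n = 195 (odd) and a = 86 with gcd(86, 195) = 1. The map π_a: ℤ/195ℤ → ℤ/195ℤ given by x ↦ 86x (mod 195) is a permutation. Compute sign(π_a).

Trace 1: π^k(1) = [1, 86, 181, 161] for k=0..3.
The orbit structure of x ↦ 86x mod 195: 55 orbits of sizes [4, 4, 4, 4, 4, 4, 4, 4, 4, 4, 4, 4, 4, 4, 4, 4, 4, 4, 4, 4, 4, 4, 4, 4, 4, 4, 4, 4, 4, 4, 4, 4, 4, 4, 4, 4, 4, 4, 4, 4, 4, 4, 4, 4, 4, 2, 2, 2, 2, 2, 1, 1, 1, 1, 1].
Σ(ℓ_i−1) = 195−55 = 140; sign = (−1)^140 = +1.
Check: (86/195) = +1 by Zolotarev.

+1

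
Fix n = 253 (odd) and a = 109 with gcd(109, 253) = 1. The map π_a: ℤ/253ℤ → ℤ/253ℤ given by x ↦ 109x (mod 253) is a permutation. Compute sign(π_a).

Orbit of 210 under x↦109x: [210, 120, 177, 65, 1, 109, 243]… (length divides ord_253(109)).
17 cycles of lengths [22, 22, 22, 22, 22, 22, 22, 22, 22, 22, 22, 2, 2, 2, 2, 2, 1].
With 17 cycles on 253 points, sign = (−1)^{253−17} = +1.

+1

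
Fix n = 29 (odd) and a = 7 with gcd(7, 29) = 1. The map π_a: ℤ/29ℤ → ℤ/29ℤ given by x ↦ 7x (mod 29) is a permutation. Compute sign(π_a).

Start at x=1: 1 → 7 → 20 → 24 → 23 → 16 → 25 → 1 (one orbit).
π_7 has 5 disjoint cycles with lengths [7, 7, 7, 7, 1] on {0,…,28}.
Σ(ℓ_i−1) = 29−5 = 24; sign = (−1)^24 = +1.
Via Zolotarev, sign(π_{7}) = (7|29) = +1.

+1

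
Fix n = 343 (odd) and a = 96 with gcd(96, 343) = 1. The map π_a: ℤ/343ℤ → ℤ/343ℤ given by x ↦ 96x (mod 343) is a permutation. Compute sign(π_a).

-1

Trace 170: π^k(170) = [170, 199, 239, 306, 221, 293, 2] for k=0..6.
Cycle lengths of π_96 on ℤ/343ℤ: [294, 42, 6, 1]; 4 cycles in total.
sign(π) = (−1)^{n − #cycles} = (−1)^{343−4} = (−1)^339 = -1.
The Jacobi symbol (96|343) = -1 (Zolotarev) agrees.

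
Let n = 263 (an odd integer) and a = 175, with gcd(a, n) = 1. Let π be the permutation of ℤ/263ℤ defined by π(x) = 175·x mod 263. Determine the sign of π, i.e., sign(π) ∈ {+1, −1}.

Start at x=16: 16 → 170 → 31 → 165 → 208 → 106 → 140 → … (one orbit).
The orbit structure of x ↦ 175x mod 263: 2 orbits of sizes [262, 1].
263 − 2 = 261 transpositions; sign(π) = (−1)^261 = -1.
The Jacobi symbol (175|263) = -1 (Zolotarev) agrees.

-1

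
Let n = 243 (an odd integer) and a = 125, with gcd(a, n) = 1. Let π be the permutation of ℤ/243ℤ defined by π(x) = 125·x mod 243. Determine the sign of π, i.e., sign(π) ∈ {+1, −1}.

Start at x=89: 89 → 190 → 179 → 19 → 188 → 172 → 116 → … (one orbit).
Cycle lengths of π_125 on ℤ/243ℤ: [54, 54, 54, 18, 18, 18, 6, 6, 6, 2, 2, 2, 2, 1]; 14 cycles in total.
n − c = 243 − 14 = 229; sign = (−1)^229 = -1.

-1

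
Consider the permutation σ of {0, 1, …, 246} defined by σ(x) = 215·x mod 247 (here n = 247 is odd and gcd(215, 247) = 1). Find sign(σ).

-1

Orbit of 199 under x↦215x: [199, 54, 1, 215, 36, 83, 61]… (length divides ord_247(215)).
Cycle type of π: 36×6 + 12 + 9×2 + 1; total 10 cycles.
Σ(ℓ_i−1) = 247−10 = 237; sign = (−1)^237 = -1.
Check: (215/247) = -1 by Zolotarev.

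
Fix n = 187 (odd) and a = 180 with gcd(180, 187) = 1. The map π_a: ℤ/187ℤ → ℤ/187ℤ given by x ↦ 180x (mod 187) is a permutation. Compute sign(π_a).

-1

Start at x=36: 36 → 122 → 81 → 181 → 42 → 80 → 1 → … (one orbit).
The orbit structure of x ↦ 180x mod 187: 6 orbits of sizes [80, 80, 16, 5, 5, 1].
sign(π) = (−1)^{n − #cycles} = (−1)^{187−6} = (−1)^181 = -1.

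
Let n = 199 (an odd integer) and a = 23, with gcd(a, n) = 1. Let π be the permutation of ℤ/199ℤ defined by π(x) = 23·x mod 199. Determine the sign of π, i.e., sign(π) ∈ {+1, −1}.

+1

Orbit of 121 under x↦23x: [121, 196, 130, 5, 115, 58, 140]… (length divides ord_199(23)).
π_23 has 3 disjoint cycles with lengths [99, 99, 1] on {0,…,198}.
With 3 cycles on 199 points, sign = (−1)^{199−3} = +1.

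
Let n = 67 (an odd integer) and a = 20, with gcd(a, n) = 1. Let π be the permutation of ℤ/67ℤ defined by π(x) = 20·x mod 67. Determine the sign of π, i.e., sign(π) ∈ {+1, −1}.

-1

Orbit of 24 under x↦20x: [24, 11, 19, 45, 29, 44, 9]… (length divides ord_67(20)).
Decompose π into cycles: lengths [66, 1] (2 cycles, including the fixed point 0).
Σ(ℓ_i−1) = 67−2 = 65; sign = (−1)^65 = -1.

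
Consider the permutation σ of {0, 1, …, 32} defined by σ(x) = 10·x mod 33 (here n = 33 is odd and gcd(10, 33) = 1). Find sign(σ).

-1

Start at x=10: 10 → 1 → 10 (one orbit).
π_10 has 18 disjoint cycles with lengths [2, 2, 2, 2, 2, 2, 2, 2, 2, 2, 2, 2, 2, 2, 2, 1, 1, 1] on {0,…,32}.
Σ(ℓ_i−1) = 33−18 = 15; sign = (−1)^15 = -1.
(10|33)_J = -1 (Zolotarev's lemma cross-check).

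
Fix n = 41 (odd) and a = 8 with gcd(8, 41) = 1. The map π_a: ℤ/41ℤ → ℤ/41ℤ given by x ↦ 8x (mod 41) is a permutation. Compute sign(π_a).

Start at x=9: 9 → 31 → 2 → 16 → 5 → 40 → 33 → … (one orbit).
Cycle lengths of π_8 on ℤ/41ℤ: [20, 20, 1]; 3 cycles in total.
3 cycles on 41: each ℓ→(−1)^(ℓ−1), product (−1)^38 = +1.
Check: (8/41) = +1 by Zolotarev.

+1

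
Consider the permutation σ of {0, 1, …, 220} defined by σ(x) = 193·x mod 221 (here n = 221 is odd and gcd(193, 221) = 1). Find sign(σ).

+1

Orbit of 183 under x↦193x: [183, 180, 43, 122, 120, 176, 155]… (length divides ord_221(193)).
The orbit structure of x ↦ 193x mod 221: 7 orbits of sizes [48, 48, 48, 48, 16, 12, 1].
7 cycles on 221: each ℓ→(−1)^(ℓ−1), product (−1)^214 = +1.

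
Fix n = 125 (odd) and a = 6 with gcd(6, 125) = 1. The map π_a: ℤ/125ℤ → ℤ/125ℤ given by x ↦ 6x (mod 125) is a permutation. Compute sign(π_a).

Trace 21: π^k(21) = [21, 1, 6, 36, 91, 46, 26] for k=0..6.
π_6 has 13 disjoint cycles with lengths [25, 25, 25, 25, 5, 5, 5, 5, 1, 1, 1, 1, 1] on {0,…,124}.
125 − 13 = 112 transpositions; sign(π) = (−1)^112 = +1.

+1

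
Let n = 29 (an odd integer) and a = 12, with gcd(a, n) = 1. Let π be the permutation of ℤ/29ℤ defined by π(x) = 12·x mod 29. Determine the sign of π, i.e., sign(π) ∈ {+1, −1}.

-1

Trace 17: π^k(17) = [17, 1, 12, 28] for k=0..3.
Decompose π into cycles: lengths [4, 4, 4, 4, 4, 4, 4, 1] (8 cycles, including the fixed point 0).
sign(π) = (−1)^{n − #cycles} = (−1)^{29−8} = (−1)^21 = -1.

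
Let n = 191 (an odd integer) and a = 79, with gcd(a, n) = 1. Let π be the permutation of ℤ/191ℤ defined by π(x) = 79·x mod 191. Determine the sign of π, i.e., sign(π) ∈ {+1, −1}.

Start at x=162: 162 → 1 → 79 → 129 → 68 → 24 → 177 → … (one orbit).
Cycle lengths of π_79 on ℤ/191ℤ: [95, 95, 1]; 3 cycles in total.
n − c = 191 − 3 = 188; sign = (−1)^188 = +1.
Check: (79/191) = +1 by Zolotarev.

+1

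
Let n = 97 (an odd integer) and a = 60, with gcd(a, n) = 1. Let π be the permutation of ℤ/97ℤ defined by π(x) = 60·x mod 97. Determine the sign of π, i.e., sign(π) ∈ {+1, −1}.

Start at x=18: 18 → 13 → 4 → 46 → 44 → 21 → 96 → … (one orbit).
Decompose π into cycles: lengths [96, 1] (2 cycles, including the fixed point 0).
97 − 2 = 95 transpositions; sign(π) = (−1)^95 = -1.

-1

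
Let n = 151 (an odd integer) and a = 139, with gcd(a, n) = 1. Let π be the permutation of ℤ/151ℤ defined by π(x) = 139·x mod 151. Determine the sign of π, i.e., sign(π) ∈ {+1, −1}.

Orbit of 110 under x↦139x: [110, 39, 136, 29, 105, 99, 20]… (length divides ord_151(139)).
Decompose π into cycles: lengths [75, 75, 1] (3 cycles, including the fixed point 0).
3 cycles on 151: each ℓ→(−1)^(ℓ−1), product (−1)^148 = +1.
Via Zolotarev, sign(π_{139}) = (139|151) = +1.

+1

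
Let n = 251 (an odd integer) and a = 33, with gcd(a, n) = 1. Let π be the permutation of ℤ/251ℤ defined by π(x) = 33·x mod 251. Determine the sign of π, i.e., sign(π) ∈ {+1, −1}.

-1

Start at x=214: 214 → 34 → 118 → 129 → 241 → 172 → 154 → … (one orbit).
2 cycles of lengths [250, 1].
With 2 cycles on 251 points, sign = (−1)^{251−2} = -1.
(33|251)_J = -1 (Zolotarev's lemma cross-check).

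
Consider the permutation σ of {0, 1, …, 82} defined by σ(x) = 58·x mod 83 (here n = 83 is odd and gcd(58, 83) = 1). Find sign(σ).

-1

Start at x=74: 74 → 59 → 19 → 23 → 6 → 16 → 15 → … (one orbit).
Decompose π into cycles: lengths [82, 1] (2 cycles, including the fixed point 0).
Σ(ℓ_i−1) = 83−2 = 81; sign = (−1)^81 = -1.
Zolotarev: (58|83) = -1, matching the cycle-count sign.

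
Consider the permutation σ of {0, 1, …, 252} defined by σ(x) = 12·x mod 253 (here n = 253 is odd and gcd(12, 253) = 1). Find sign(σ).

Start at x=177: 177 → 100 → 188 → 232 → 1 → 12 → 144 → … (one orbit).
Cycle lengths of π_12 on ℤ/253ℤ: [11, 11, 11, 11, 11, 11, 11, 11, 11, 11, 11, 11, 11, 11, 11, 11, 11, 11, 11, 11, 11, 11, 1, 1, 1, 1, 1, 1, 1, 1, 1, 1, 1]; 33 cycles in total.
sign(π) = (−1)^{n − #cycles} = (−1)^{253−33} = (−1)^220 = +1.

+1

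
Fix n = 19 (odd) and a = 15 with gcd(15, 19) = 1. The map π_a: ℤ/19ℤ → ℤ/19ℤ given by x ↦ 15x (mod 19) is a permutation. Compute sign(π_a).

-1

Orbit of 13 under x↦15x: [13, 5, 18, 4, 3, 7, 10]… (length divides ord_19(15)).
2 cycles of lengths [18, 1].
sign(π) = (−1)^{n − #cycles} = (−1)^{19−2} = (−1)^17 = -1.
The Jacobi symbol (15|19) = -1 (Zolotarev) agrees.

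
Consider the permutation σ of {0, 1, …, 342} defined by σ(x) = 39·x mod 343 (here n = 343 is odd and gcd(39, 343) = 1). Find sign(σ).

Start at x=8: 8 → 312 → 163 → 183 → 277 → 170 → 113 → … (one orbit).
π_39 has 7 disjoint cycles with lengths [147, 147, 21, 21, 3, 3, 1] on {0,…,342}.
sign(π) = (−1)^{n − #cycles} = (−1)^{343−7} = (−1)^336 = +1.
Check: (39/343) = +1 by Zolotarev.

+1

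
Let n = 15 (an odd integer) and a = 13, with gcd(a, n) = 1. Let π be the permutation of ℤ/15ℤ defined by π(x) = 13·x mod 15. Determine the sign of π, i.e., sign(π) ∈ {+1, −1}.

Trace 7: π^k(7) = [7, 1, 13, 4] for k=0..3.
6 cycles of lengths [4, 4, 4, 1, 1, 1].
n − c = 15 − 6 = 9; sign = (−1)^9 = -1.

-1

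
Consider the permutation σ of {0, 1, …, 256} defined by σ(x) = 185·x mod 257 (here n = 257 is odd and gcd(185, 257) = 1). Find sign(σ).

+1

Trace 89: π^k(89) = [89, 17, 61, 234, 114, 16, 133] for k=0..6.
The orbit structure of x ↦ 185x mod 257: 3 orbits of sizes [128, 128, 1].
With 3 cycles on 257 points, sign = (−1)^{257−3} = +1.
Via Zolotarev, sign(π_{185}) = (185|257) = +1.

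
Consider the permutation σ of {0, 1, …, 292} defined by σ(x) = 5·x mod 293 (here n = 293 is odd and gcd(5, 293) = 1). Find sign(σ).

Start at x=11: 11 → 55 → 275 → 203 → 136 → 94 → 177 → … (one orbit).
Cycle lengths of π_5 on ℤ/293ℤ: [292, 1]; 2 cycles in total.
sign(π) = (−1)^{n − #cycles} = (−1)^{293−2} = (−1)^291 = -1.
Zolotarev: (5|293) = -1, matching the cycle-count sign.

-1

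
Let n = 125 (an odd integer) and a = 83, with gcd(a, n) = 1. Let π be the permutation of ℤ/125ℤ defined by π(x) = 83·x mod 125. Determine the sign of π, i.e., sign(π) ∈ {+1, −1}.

Trace 34: π^k(34) = [34, 72, 101, 8, 39, 112, 46] for k=0..6.
Decompose π into cycles: lengths [100, 20, 4, 1] (4 cycles, including the fixed point 0).
n − c = 125 − 4 = 121; sign = (−1)^121 = -1.
Via Zolotarev, sign(π_{83}) = (83|125) = -1.

-1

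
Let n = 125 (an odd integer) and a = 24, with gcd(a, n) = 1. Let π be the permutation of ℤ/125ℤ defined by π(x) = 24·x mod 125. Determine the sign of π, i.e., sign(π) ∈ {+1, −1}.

+1

Orbit of 101 under x↦24x: [101, 49, 51, 99, 1, 24, 76]… (length divides ord_125(24)).
π_24 has 23 disjoint cycles with lengths [10, 10, 10, 10, 10, 10, 10, 10, 10, 10, 2, 2, 2, 2, 2, 2, 2, 2, 2, 2, 2, 2, 1] on {0,…,124}.
125 − 23 = 102 transpositions; sign(π) = (−1)^102 = +1.
Check: (24/125) = +1 by Zolotarev.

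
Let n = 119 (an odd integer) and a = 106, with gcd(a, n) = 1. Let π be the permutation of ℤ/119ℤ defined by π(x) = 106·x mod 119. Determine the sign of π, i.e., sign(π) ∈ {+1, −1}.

+1

Start at x=1: 1 → 106 → 50 → 64 → 1 (one orbit).
π_106 has 35 disjoint cycles with lengths [4, 4, 4, 4, 4, 4, 4, 4, 4, 4, 4, 4, 4, 4, 4, 4, 4, 4, 4, 4, 4, 4, 4, 4, 4, 4, 4, 4, 1, 1, 1, 1, 1, 1, 1] on {0,…,118}.
n − c = 119 − 35 = 84; sign = (−1)^84 = +1.
The Jacobi symbol (106|119) = +1 (Zolotarev) agrees.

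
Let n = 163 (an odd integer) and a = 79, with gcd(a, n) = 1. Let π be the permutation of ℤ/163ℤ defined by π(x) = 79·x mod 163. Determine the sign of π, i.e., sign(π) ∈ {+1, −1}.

-1

Start at x=72: 72 → 146 → 124 → 16 → 123 → 100 → 76 → … (one orbit).
π_79 has 2 disjoint cycles with lengths [162, 1] on {0,…,162}.
sign(π) = (−1)^{n − #cycles} = (−1)^{163−2} = (−1)^161 = -1.
(79|163)_J = -1 (Zolotarev's lemma cross-check).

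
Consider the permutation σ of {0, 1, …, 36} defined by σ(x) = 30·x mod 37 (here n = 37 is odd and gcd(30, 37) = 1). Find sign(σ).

+1

Start at x=33: 33 → 28 → 26 → 3 → 16 → 36 → 7 → … (one orbit).
Decompose π into cycles: lengths [18, 18, 1] (3 cycles, including the fixed point 0).
sign(π) = (−1)^{n − #cycles} = (−1)^{37−3} = (−1)^34 = +1.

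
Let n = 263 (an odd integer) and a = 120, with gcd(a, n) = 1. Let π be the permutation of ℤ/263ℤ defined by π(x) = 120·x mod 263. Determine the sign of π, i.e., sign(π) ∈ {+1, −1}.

-1

Start at x=4: 4 → 217 → 3 → 97 → 68 → 7 → 51 → … (one orbit).
2 cycles of lengths [262, 1].
Σ(ℓ_i−1) = 263−2 = 261; sign = (−1)^261 = -1.
Via Zolotarev, sign(π_{120}) = (120|263) = -1.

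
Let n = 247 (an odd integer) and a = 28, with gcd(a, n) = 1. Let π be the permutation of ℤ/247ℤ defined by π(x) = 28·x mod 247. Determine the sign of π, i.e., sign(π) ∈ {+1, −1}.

Start at x=218: 218 → 176 → 235 → 158 → 225 → 125 → 42 → … (one orbit).
Cycle lengths of π_28 on ℤ/247ℤ: [36, 36, 36, 36, 36, 36, 12, 9, 9, 1]; 10 cycles in total.
With 10 cycles on 247 points, sign = (−1)^{247−10} = -1.
Check: (28/247) = -1 by Zolotarev.

-1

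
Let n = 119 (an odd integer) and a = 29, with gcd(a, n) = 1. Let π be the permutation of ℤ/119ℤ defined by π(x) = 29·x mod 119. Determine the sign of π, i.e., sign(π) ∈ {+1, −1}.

-1

Trace 99: π^k(99) = [99, 15, 78, 1, 29, 8, 113] for k=0..6.
Cycle type of π: 16×7 + 1×7; total 14 cycles.
n − c = 119 − 14 = 105; sign = (−1)^105 = -1.
Zolotarev: (29|119) = -1, matching the cycle-count sign.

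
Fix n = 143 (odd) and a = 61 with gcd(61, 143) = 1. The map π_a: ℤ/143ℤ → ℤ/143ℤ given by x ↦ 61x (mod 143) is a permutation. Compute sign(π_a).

Orbit of 131 under x↦61x: [131, 126, 107, 92, 35, 133, 105]… (length divides ord_143(61)).
10 cycles of lengths [30, 30, 30, 30, 10, 3, 3, 3, 3, 1].
With 10 cycles on 143 points, sign = (−1)^{143−10} = -1.
The Jacobi symbol (61|143) = -1 (Zolotarev) agrees.

-1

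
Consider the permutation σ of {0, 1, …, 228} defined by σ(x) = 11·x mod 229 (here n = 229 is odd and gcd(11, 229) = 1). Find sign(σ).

Orbit of 125 under x↦11x: [125, 1, 11, 121, 186, 214, 64]… (length divides ord_229(11)).
The orbit structure of x ↦ 11x mod 229: 7 orbits of sizes [38, 38, 38, 38, 38, 38, 1].
229 − 7 = 222 transpositions; sign(π) = (−1)^222 = +1.
Check: (11/229) = +1 by Zolotarev.

+1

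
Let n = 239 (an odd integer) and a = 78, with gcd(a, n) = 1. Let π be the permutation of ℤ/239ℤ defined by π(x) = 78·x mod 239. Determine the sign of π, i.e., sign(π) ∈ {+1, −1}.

Trace 150: π^k(150) = [150, 228, 98, 235, 166, 42, 169] for k=0..6.
The orbit structure of x ↦ 78x mod 239: 2 orbits of sizes [238, 1].
2 cycles on 239: each ℓ→(−1)^(ℓ−1), product (−1)^237 = -1.

-1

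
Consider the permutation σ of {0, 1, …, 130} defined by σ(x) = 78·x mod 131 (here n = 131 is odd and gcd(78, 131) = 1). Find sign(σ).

-1

Orbit of 73 under x↦78x: [73, 61, 42, 1, 78, 58, 70]… (length divides ord_131(78)).
Decompose π into cycles: lengths [10, 10, 10, 10, 10, 10, 10, 10, 10, 10, 10, 10, 10, 1] (14 cycles, including the fixed point 0).
Σ(ℓ_i−1) = 131−14 = 117; sign = (−1)^117 = -1.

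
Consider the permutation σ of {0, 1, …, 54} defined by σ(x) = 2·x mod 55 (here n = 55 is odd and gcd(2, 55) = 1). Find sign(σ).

+1

Trace 18: π^k(18) = [18, 36, 17, 34, 13, 26, 52] for k=0..6.
Cycle type of π: 20×2 + 10 + 4 + 1; total 5 cycles.
Σ(ℓ_i−1) = 55−5 = 50; sign = (−1)^50 = +1.
The Jacobi symbol (2|55) = +1 (Zolotarev) agrees.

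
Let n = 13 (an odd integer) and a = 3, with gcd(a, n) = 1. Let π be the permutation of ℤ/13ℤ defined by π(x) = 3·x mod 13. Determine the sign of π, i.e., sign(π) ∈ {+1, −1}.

Trace 1: π^k(1) = [1, 3, 9] for k=0..2.
5 cycles of lengths [3, 3, 3, 3, 1].
sign(π) = (−1)^{n − #cycles} = (−1)^{13−5} = (−1)^8 = +1.

+1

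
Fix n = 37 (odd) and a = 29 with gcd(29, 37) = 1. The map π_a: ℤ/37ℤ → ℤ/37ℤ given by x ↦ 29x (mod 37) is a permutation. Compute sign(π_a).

Start at x=8: 8 → 10 → 31 → 11 → 23 → 1 → 29 → … (one orbit).
Decompose π into cycles: lengths [12, 12, 12, 1] (4 cycles, including the fixed point 0).
4 cycles on 37: each ℓ→(−1)^(ℓ−1), product (−1)^33 = -1.

-1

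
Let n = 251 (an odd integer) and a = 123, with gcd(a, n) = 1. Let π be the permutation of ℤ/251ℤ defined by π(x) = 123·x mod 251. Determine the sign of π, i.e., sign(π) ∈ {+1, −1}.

Trace 64: π^k(64) = [64, 91, 149, 4, 241, 25, 63] for k=0..6.
Cycle lengths of π_123 on ℤ/251ℤ: [25, 25, 25, 25, 25, 25, 25, 25, 25, 25, 1]; 11 cycles in total.
11 cycles on 251: each ℓ→(−1)^(ℓ−1), product (−1)^240 = +1.
(123|251)_J = +1 (Zolotarev's lemma cross-check).

+1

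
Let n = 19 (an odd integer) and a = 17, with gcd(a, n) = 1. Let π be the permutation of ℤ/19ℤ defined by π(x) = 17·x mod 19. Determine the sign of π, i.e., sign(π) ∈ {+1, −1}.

+1

Start at x=16: 16 → 6 → 7 → 5 → 9 → 1 → 17 → … (one orbit).
3 cycles of lengths [9, 9, 1].
n − c = 19 − 3 = 16; sign = (−1)^16 = +1.
Zolotarev: (17|19) = +1, matching the cycle-count sign.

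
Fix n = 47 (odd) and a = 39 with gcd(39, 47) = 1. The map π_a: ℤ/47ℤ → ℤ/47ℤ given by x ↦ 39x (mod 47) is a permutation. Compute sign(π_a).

-1

Orbit of 1 under x↦39x: [1, 39, 17, 5, 7, 38, 25]… (length divides ord_47(39)).
Decompose π into cycles: lengths [46, 1] (2 cycles, including the fixed point 0).
sign(π) = (−1)^{n − #cycles} = (−1)^{47−2} = (−1)^45 = -1.
The Jacobi symbol (39|47) = -1 (Zolotarev) agrees.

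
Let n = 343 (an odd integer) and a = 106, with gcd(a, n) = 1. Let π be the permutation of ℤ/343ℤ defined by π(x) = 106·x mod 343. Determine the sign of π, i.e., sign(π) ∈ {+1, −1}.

Trace 295: π^k(295) = [295, 57, 211, 71, 323, 281, 288] for k=0..6.
19 cycles of lengths [49, 49, 49, 49, 49, 49, 7, 7, 7, 7, 7, 7, 1, 1, 1, 1, 1, 1, 1].
sign(π) = (−1)^{n − #cycles} = (−1)^{343−19} = (−1)^324 = +1.
(106|343)_J = +1 (Zolotarev's lemma cross-check).

+1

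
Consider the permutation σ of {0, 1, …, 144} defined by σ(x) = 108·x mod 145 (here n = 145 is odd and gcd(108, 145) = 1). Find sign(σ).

Trace 141: π^k(141) = [141, 3, 34, 47, 1, 108, 64] for k=0..6.
Cycle lengths of π_108 on ℤ/145ℤ: [28, 28, 28, 28, 28, 4, 1]; 7 cycles in total.
With 7 cycles on 145 points, sign = (−1)^{145−7} = +1.

+1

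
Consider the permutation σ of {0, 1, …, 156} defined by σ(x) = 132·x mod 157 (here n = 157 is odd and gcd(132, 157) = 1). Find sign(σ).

+1

Orbit of 30 under x↦132x: [30, 35, 67, 52, 113, 1, 132]… (length divides ord_157(132)).
Cycle lengths of π_132 on ℤ/157ℤ: [39, 39, 39, 39, 1]; 5 cycles in total.
sign(π) = (−1)^{n − #cycles} = (−1)^{157−5} = (−1)^152 = +1.
The Jacobi symbol (132|157) = +1 (Zolotarev) agrees.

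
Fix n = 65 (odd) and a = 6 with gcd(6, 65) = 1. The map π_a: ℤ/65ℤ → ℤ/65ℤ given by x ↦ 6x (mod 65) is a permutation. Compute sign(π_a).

-1

Start at x=31: 31 → 56 → 11 → 1 → 6 → 36 → 21 → … (one orbit).
Cycle type of π: 12×5 + 1×5; total 10 cycles.
n − c = 65 − 10 = 55; sign = (−1)^55 = -1.
(6|65)_J = -1 (Zolotarev's lemma cross-check).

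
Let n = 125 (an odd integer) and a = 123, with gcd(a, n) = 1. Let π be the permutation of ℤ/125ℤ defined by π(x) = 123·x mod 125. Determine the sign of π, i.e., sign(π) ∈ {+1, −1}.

Start at x=19: 19 → 87 → 76 → 98 → 54 → 17 → 91 → … (one orbit).
Cycle type of π: 100 + 20 + 4 + 1; total 4 cycles.
sign(π) = (−1)^{n − #cycles} = (−1)^{125−4} = (−1)^121 = -1.
Check: (123/125) = -1 by Zolotarev.

-1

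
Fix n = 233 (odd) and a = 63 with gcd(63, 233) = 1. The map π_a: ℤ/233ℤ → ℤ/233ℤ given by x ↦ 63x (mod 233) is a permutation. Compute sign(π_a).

Trace 46: π^k(46) = [46, 102, 135, 117, 148, 4, 19] for k=0..6.
9 cycles of lengths [29, 29, 29, 29, 29, 29, 29, 29, 1].
n − c = 233 − 9 = 224; sign = (−1)^224 = +1.

+1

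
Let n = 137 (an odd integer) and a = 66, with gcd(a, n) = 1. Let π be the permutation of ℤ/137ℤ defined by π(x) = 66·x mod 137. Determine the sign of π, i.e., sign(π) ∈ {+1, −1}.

-1

Orbit of 17 under x↦66x: [17, 26, 72, 94, 39, 108, 4]… (length divides ord_137(66)).
π_66 has 2 disjoint cycles with lengths [136, 1] on {0,…,136}.
2 cycles on 137: each ℓ→(−1)^(ℓ−1), product (−1)^135 = -1.
The Jacobi symbol (66|137) = -1 (Zolotarev) agrees.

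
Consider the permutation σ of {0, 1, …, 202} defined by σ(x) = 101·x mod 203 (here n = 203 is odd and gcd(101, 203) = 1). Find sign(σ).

+1

Start at x=109: 109 → 47 → 78 → 164 → 121 → 41 → 81 → … (one orbit).
π_101 has 5 disjoint cycles with lengths [84, 84, 28, 6, 1] on {0,…,202}.
203 − 5 = 198 transpositions; sign(π) = (−1)^198 = +1.
Zolotarev: (101|203) = +1, matching the cycle-count sign.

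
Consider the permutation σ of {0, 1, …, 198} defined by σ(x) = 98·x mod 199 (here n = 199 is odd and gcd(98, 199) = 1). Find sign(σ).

Orbit of 187 under x↦98x: [187, 18, 172, 140, 188, 116, 25]… (length divides ord_199(98)).
7 cycles of lengths [33, 33, 33, 33, 33, 33, 1].
Σ(ℓ_i−1) = 199−7 = 192; sign = (−1)^192 = +1.
(98|199)_J = +1 (Zolotarev's lemma cross-check).

+1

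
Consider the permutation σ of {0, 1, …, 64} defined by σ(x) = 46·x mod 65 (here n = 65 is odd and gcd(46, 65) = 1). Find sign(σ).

-1

Start at x=31: 31 → 61 → 11 → 51 → 6 → 16 → 21 → … (one orbit).
10 cycles of lengths [12, 12, 12, 12, 12, 1, 1, 1, 1, 1].
65 − 10 = 55 transpositions; sign(π) = (−1)^55 = -1.
(46|65)_J = -1 (Zolotarev's lemma cross-check).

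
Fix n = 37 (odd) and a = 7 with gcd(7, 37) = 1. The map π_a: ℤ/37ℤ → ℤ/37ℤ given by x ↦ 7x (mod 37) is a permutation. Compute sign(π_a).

+1

Start at x=9: 9 → 26 → 34 → 16 → 1 → 7 → 12 → … (one orbit).
5 cycles of lengths [9, 9, 9, 9, 1].
sign(π) = (−1)^{n − #cycles} = (−1)^{37−5} = (−1)^32 = +1.
Zolotarev: (7|37) = +1, matching the cycle-count sign.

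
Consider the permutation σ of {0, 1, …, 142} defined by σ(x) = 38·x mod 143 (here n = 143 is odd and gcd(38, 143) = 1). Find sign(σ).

Orbit of 12 under x↦38x: [12, 27, 25, 92, 64, 1, 38]… (length divides ord_143(38)).
21 cycles of lengths [10, 10, 10, 10, 10, 10, 10, 10, 10, 10, 10, 10, 5, 5, 2, 2, 2, 2, 2, 2, 1].
With 21 cycles on 143 points, sign = (−1)^{143−21} = +1.

+1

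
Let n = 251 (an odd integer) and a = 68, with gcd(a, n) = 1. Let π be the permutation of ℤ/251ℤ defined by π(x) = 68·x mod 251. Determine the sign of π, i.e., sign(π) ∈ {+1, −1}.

Start at x=63: 63 → 17 → 152 → 45 → 48 → 1 → 68 → … (one orbit).
Cycle type of π: 125×2 + 1; total 3 cycles.
3 cycles on 251: each ℓ→(−1)^(ℓ−1), product (−1)^248 = +1.
Via Zolotarev, sign(π_{68}) = (68|251) = +1.

+1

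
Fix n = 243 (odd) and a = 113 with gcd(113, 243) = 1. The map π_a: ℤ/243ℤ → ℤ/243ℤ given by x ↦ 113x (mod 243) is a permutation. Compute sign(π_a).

-1

Orbit of 140 under x↦113x: [140, 25, 152, 166, 47, 208, 176]… (length divides ord_243(113)).
6 cycles of lengths [162, 54, 18, 6, 2, 1].
6 cycles on 243: each ℓ→(−1)^(ℓ−1), product (−1)^237 = -1.
(113|243)_J = -1 (Zolotarev's lemma cross-check).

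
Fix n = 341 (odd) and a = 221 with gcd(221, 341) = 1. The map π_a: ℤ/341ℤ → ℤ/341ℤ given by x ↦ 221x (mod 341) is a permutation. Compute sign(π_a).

+1

Start at x=221: 221 → 78 → 188 → 287 → 1 → 221 (one orbit).
Decompose π into cycles: lengths [5, 5, 5, 5, 5, 5, 5, 5, 5, 5, 5, 5, 5, 5, 5, 5, 5, 5, 5, 5, 5, 5, 5, 5, 5, 5, 5, 5, 5, 5, 5, 5, 5, 5, 5, 5, 5, 5, 5, 5, 5, 5, 5, 5, 5, 5, 5, 5, 5, 5, 5, 5, 5, 5, 5, 5, 5, 5, 5, 5, 5, 5, 5, 5, 5, 5, 1, 1, 1, 1, 1, 1, 1, 1, 1, 1, 1] (77 cycles, including the fixed point 0).
sign(π) = (−1)^{n − #cycles} = (−1)^{341−77} = (−1)^264 = +1.
(221|341)_J = +1 (Zolotarev's lemma cross-check).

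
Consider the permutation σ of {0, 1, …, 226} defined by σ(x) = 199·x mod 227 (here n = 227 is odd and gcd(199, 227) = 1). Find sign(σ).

-1

Orbit of 148 under x↦199x: [148, 169, 35, 155, 200, 75, 170]… (length divides ord_227(199)).
π_199 has 2 disjoint cycles with lengths [226, 1] on {0,…,226}.
sign(π) = (−1)^{n − #cycles} = (−1)^{227−2} = (−1)^225 = -1.
Via Zolotarev, sign(π_{199}) = (199|227) = -1.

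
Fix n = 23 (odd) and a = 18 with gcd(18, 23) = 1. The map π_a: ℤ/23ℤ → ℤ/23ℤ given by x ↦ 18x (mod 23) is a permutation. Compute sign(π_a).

+1

Trace 3: π^k(3) = [3, 8, 6, 16, 12, 9, 1] for k=0..6.
The orbit structure of x ↦ 18x mod 23: 3 orbits of sizes [11, 11, 1].
sign(π) = (−1)^{n − #cycles} = (−1)^{23−3} = (−1)^20 = +1.
(18|23)_J = +1 (Zolotarev's lemma cross-check).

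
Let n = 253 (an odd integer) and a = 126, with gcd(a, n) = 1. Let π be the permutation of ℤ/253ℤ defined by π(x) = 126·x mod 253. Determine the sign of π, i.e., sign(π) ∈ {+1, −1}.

-1

Trace 20: π^k(20) = [20, 243, 5, 124, 191, 31, 111] for k=0..6.
The orbit structure of x ↦ 126x mod 253: 6 orbits of sizes [110, 110, 22, 5, 5, 1].
253 − 6 = 247 transpositions; sign(π) = (−1)^247 = -1.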